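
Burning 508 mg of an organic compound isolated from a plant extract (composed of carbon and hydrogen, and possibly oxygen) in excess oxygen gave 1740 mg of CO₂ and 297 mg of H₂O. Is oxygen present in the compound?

no

mol C = 1.74 g CO₂ ÷ 44.009 g/mol = 0.03954 mol
mol H = 2 × 0.297 g H₂O ÷ 18.015 g/mol = 0.03297 mol
C and H together account for 0.5081 g — essentially the entire 0.508 g sample — so the compound contains no oxygen.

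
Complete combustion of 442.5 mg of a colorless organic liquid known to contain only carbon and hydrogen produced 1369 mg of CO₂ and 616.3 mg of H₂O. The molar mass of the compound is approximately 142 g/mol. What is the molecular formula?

C10H22

mol C = 1.369 g CO₂ ÷ 44.009 g/mol = 0.031107 mol
mol H = 2 × 0.6163 g H₂O ÷ 18.015 g/mol = 0.068421 mol
Divide by the smallest (0.031107 mol): C 1.000, H 2.200
Multiplying each by 5 gives whole numbers: C 5.00, H 11.00
Empirical formula: C5H11
Empirical-formula mass = 71.14 g/mol; 142 ÷ 71.14 ≈ 2, so the molecular formula is C10H22.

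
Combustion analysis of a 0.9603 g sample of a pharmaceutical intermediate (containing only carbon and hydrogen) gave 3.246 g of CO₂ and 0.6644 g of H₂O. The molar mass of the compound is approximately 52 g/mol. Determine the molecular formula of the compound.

mol C = 3.246 g CO₂ ÷ 44.009 g/mol = 0.073758 mol
mol H = 2 × 0.6644 g H₂O ÷ 18.015 g/mol = 0.073761 mol
Divide by the smallest (0.073758 mol): C 1.000, H 1.000
Empirical formula: CH
Empirical-formula mass = 13.02 g/mol; 52 ÷ 13.02 ≈ 4, so the molecular formula is C4H4.

C4H4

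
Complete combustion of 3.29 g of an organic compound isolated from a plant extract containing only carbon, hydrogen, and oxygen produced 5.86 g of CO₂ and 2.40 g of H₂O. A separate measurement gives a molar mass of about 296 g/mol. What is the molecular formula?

mol C = 5.86 g CO₂ ÷ 44.009 g/mol = 0.1332 mol
mol H = 2 × 2.40 g H₂O ÷ 18.015 g/mol = 0.2664 mol
mass O = 3.29 − (1.599 + 0.2686) = 1.422 g → mol O = 1.422 ÷ 15.999 = 0.08889 mol
Divide by the smallest (0.08889 mol): C 1.498, H 2.998, O 1.000
Multiplying each by 2 gives whole numbers: C 3.00, H 6.00, O 2.00
Empirical formula: C3H6O2
Empirical-formula mass = 74.08 g/mol; 296 ÷ 74.08 ≈ 4, so the molecular formula is C12H24O8.

C12H24O8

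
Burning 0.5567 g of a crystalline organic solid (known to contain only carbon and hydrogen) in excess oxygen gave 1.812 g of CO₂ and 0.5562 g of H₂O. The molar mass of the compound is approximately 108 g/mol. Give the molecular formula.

C8H12

mol C = 1.812 g CO₂ ÷ 44.009 g/mol = 0.041173 mol
mol H = 2 × 0.5562 g H₂O ÷ 18.015 g/mol = 0.061749 mol
Divide by the smallest (0.041173 mol): C 1.000, H 1.500
Multiplying each by 2 gives whole numbers: C 2.00, H 3.00
Empirical formula: C2H3
Empirical-formula mass = 27.05 g/mol; 108 ÷ 27.05 ≈ 4, so the molecular formula is C8H12.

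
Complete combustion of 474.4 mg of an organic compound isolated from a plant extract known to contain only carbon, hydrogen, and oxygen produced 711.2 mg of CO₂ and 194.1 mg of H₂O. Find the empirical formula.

C3H4O3

mol C = 0.7112 g CO₂ ÷ 44.009 g/mol = 0.016160 mol
mol H = 2 × 0.1941 g H₂O ÷ 18.015 g/mol = 0.021549 mol
mass O = 0.4744 − (0.19410 + 0.021721) = 0.25858 g → mol O = 0.25858 ÷ 15.999 = 0.016162 mol
Divide by the smallest (0.016160 mol): C 1.000, H 1.333, O 1.000
Multiplying each by 3 gives whole numbers: C 3.00, H 4.00, O 3.00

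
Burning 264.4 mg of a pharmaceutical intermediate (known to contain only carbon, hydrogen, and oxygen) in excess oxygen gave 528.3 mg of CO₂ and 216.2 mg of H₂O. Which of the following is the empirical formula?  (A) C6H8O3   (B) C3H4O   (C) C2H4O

(C) C2H4O

mol C = 0.5283 g CO₂ ÷ 44.009 g/mol = 0.012004 mol
mol H = 2 × 0.2162 g H₂O ÷ 18.015 g/mol = 0.024002 mol
mass O = 0.2644 − (0.14418 + 0.024194) = 0.096021 g → mol O = 0.096021 ÷ 15.999 = 0.0060017 mol
Divide by the smallest (0.0060017 mol): C 2.000, H 3.999, O 1.000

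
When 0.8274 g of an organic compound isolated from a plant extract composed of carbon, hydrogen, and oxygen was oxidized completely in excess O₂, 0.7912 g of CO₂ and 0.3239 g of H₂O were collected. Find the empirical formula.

mol C = 0.7912 g CO₂ ÷ 44.009 g/mol = 0.017978 mol
mol H = 2 × 0.3239 g H₂O ÷ 18.015 g/mol = 0.035959 mol
mass O = 0.8274 − (0.21594 + 0.036247) = 0.57522 g → mol O = 0.57522 ÷ 15.999 = 0.035953 mol
Divide by the smallest (0.017978 mol): C 1.000, H 2.000, O 2.000

CH2O2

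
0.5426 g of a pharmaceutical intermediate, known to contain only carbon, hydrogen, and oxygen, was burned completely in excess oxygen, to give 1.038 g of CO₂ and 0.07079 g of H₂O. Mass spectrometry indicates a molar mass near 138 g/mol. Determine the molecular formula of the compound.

mol C = 1.038 g CO₂ ÷ 44.009 g/mol = 0.023586 mol
mol H = 2 × 0.07079 g H₂O ÷ 18.015 g/mol = 0.0078590 mol
mass O = 0.5426 − (0.28329 + 0.0079219) = 0.25139 g → mol O = 0.25139 ÷ 15.999 = 0.015713 mol
Divide by the smallest (0.0078590 mol): C 3.001, H 1.000, O 1.999
Empirical formula: C3HO2
Empirical-formula mass = 69.04 g/mol; 138 ÷ 69.04 ≈ 2, so the molecular formula is C6H2O4.

C6H2O4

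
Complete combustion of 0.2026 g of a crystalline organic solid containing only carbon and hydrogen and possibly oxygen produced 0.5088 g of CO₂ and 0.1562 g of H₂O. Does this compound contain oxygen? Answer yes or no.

yes

mol C = 0.5088 g CO₂ ÷ 44.009 g/mol = 0.011561 mol
mol H = 2 × 0.1562 g H₂O ÷ 18.015 g/mol = 0.017341 mol
C and H account for only 0.15634 g of the 0.2026 g sample; the remaining 0.046258 g must be oxygen.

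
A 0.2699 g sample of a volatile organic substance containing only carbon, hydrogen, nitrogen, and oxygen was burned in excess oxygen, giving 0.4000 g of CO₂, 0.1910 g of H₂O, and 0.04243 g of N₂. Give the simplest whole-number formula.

C3H7NO2

mol C = 0.4000 g CO₂ ÷ 44.009 g/mol = 0.0090890 mol
mol H = 2 × 0.1910 g H₂O ÷ 18.015 g/mol = 0.021205 mol
mol N = 2 × 0.04243 g N₂ ÷ 28.014 g/mol = 0.0030292 mol
mass O = 0.2699 − (0.10917 + 0.021374 + 0.042430) = 0.096927 g → mol O = 0.096927 ÷ 15.999 = 0.0060583 mol
Divide by the smallest (0.0030292 mol): C 3.000, H 7.000, N 1.000, O 2.000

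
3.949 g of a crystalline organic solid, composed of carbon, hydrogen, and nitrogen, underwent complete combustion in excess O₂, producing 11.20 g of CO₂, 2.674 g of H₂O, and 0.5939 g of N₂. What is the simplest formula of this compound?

C6H7N

mol C = 11.20 g CO₂ ÷ 44.009 g/mol = 0.25449 mol
mol H = 2 × 2.674 g H₂O ÷ 18.015 g/mol = 0.29686 mol
mol N = 2 × 0.5939 g N₂ ÷ 28.014 g/mol = 0.042400 mol
Divide by the smallest (0.042400 mol): C 6.002, H 7.001, N 1.000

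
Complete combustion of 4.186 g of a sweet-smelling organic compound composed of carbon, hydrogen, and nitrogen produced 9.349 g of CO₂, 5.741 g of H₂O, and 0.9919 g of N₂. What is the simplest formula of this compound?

C3H9N

mol C = 9.349 g CO₂ ÷ 44.009 g/mol = 0.21243 mol
mol H = 2 × 5.741 g H₂O ÷ 18.015 g/mol = 0.63736 mol
mol N = 2 × 0.9919 g N₂ ÷ 28.014 g/mol = 0.070815 mol
Divide by the smallest (0.070815 mol): C 3.000, H 9.000, N 1.000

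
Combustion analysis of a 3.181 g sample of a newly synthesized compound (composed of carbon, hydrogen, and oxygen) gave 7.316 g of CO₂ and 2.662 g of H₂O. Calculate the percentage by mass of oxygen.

27.87%

mol C = 7.316 g CO₂ ÷ 44.009 g/mol = 0.16624 mol
mol H = 2 × 2.662 g H₂O ÷ 18.015 g/mol = 0.29553 mol
mass O = 3.181 − (1.9967 + 0.29790) = 0.88641 g → mol O = 0.88641 ÷ 15.999 = 0.055404 mol
mass % O = 0.88641 g ÷ 3.181 g × 100%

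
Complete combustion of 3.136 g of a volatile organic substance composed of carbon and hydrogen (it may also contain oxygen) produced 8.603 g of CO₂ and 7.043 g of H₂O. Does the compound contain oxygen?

mol C = 8.603 g CO₂ ÷ 44.009 g/mol = 0.19548 mol
mol H = 2 × 7.043 g H₂O ÷ 18.015 g/mol = 0.78190 mol
C and H together account for 3.1361 g — essentially the entire 3.136 g sample — so the compound contains no oxygen.

no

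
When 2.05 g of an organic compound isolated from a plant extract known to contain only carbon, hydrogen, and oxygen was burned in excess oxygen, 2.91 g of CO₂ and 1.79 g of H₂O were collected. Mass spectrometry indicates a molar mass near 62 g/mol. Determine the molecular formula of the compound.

C2H6O2

mol C = 2.91 g CO₂ ÷ 44.009 g/mol = 0.06612 mol
mol H = 2 × 1.79 g H₂O ÷ 18.015 g/mol = 0.1987 mol
mass O = 2.05 − (0.7942 + 0.2003) = 1.055 g → mol O = 1.055 ÷ 15.999 = 0.06597 mol
Divide by the smallest (0.06597 mol): C 1.002, H 3.012, O 1.000
Empirical formula: CH3O
Empirical-formula mass = 31.03 g/mol; 62 ÷ 31.03 ≈ 2, so the molecular formula is C2H6O2.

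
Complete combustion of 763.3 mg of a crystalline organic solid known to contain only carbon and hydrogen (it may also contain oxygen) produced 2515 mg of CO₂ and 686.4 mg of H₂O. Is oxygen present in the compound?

no

mol C = 2.515 g CO₂ ÷ 44.009 g/mol = 0.057147 mol
mol H = 2 × 0.6864 g H₂O ÷ 18.015 g/mol = 0.076203 mol
C and H together account for 0.76321 g — essentially the entire 0.7633 g sample — so the compound contains no oxygen.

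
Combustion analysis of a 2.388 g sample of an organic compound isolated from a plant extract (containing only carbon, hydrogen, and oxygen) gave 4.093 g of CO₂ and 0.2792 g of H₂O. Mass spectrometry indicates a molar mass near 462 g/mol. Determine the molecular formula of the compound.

C18H6O15

mol C = 4.093 g CO₂ ÷ 44.009 g/mol = 0.093004 mol
mol H = 2 × 0.2792 g H₂O ÷ 18.015 g/mol = 0.030996 mol
mass O = 2.388 − (1.1171 + 0.031244) = 1.2397 g → mol O = 1.2397 ÷ 15.999 = 0.077485 mol
Divide by the smallest (0.030996 mol): C 3.000, H 1.000, O 2.500
Multiplying each by 2 gives whole numbers: C 6.00, H 2.00, O 5.00
Empirical formula: C6H2O5
Empirical-formula mass = 154.08 g/mol; 462 ÷ 154.08 ≈ 3, so the molecular formula is C18H6O15.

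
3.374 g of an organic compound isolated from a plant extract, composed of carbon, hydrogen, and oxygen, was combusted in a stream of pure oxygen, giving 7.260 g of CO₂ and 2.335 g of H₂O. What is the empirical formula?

mol C = 7.260 g CO₂ ÷ 44.009 g/mol = 0.16497 mol
mol H = 2 × 2.335 g H₂O ÷ 18.015 g/mol = 0.25923 mol
mass O = 3.374 − (1.9814 + 0.26130) = 1.1313 g → mol O = 1.1313 ÷ 15.999 = 0.070710 mol
Divide by the smallest (0.070710 mol): C 2.333, H 3.666, O 1.000
Multiplying each by 3 gives whole numbers: C 7.00, H 11.00, O 3.00

C7H11O3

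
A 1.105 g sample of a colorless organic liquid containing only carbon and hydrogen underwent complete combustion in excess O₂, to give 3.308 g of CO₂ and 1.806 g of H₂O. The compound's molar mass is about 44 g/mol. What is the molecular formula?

C3H8

mol C = 3.308 g CO₂ ÷ 44.009 g/mol = 0.075166 mol
mol H = 2 × 1.806 g H₂O ÷ 18.015 g/mol = 0.20050 mol
Divide by the smallest (0.075166 mol): C 1.000, H 2.667
Multiplying each by 3 gives whole numbers: C 3.00, H 8.00
Empirical formula: C3H8
Empirical-formula mass = 44.10 g/mol; 44 ÷ 44.10 ≈ 1, so the molecular formula is C3H8.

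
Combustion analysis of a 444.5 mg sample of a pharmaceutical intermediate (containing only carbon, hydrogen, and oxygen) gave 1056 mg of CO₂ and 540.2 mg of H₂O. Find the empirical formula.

mol C = 1.056 g CO₂ ÷ 44.009 g/mol = 0.023995 mol
mol H = 2 × 0.5402 g H₂O ÷ 18.015 g/mol = 0.059972 mol
mass O = 0.4445 − (0.28821 + 0.060452) = 0.095843 g → mol O = 0.095843 ÷ 15.999 = 0.0059906 mol
Divide by the smallest (0.0059906 mol): C 4.005, H 10.011, O 1.000

C4H10O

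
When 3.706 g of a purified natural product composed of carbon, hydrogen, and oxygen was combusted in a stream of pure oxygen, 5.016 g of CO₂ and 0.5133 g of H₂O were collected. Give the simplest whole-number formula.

mol C = 5.016 g CO₂ ÷ 44.009 g/mol = 0.11398 mol
mol H = 2 × 0.5133 g H₂O ÷ 18.015 g/mol = 0.056986 mol
mass O = 3.706 − (1.3690 + 0.057442) = 2.2796 g → mol O = 2.2796 ÷ 15.999 = 0.14248 mol
Divide by the smallest (0.056986 mol): C 2.000, H 1.000, O 2.500
Multiplying each by 2 gives whole numbers: C 4.00, H 2.00, O 5.00

C4H2O5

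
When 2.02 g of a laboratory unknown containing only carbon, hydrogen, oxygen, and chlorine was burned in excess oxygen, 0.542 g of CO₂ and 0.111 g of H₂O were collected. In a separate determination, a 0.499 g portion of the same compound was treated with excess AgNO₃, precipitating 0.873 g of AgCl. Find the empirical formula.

mol C = 0.542 g CO₂ ÷ 44.009 g/mol = 0.01232 mol
mol H = 2 × 0.111 g H₂O ÷ 18.015 g/mol = 0.01232 mol
From the AgCl data: mol Cl per gram of compound = (0.873 ÷ 143.318) ÷ 0.499 = 0.01221 mol/g, so in the 2.02 g combustion sample mol Cl = 0.02466 mol
mass O = 2.02 − (0.1479 + 0.01242 + 0.8741) = 0.9855 g → mol O = 0.9855 ÷ 15.999 = 0.06160 mol
Divide by the smallest (0.01232 mol): C 1.000, H 1.001, Cl 2.002, O 5.002

CHCl2O5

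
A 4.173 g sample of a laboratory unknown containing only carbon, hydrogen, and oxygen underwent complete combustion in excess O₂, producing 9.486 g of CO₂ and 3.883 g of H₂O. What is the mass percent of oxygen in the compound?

mol C = 9.486 g CO₂ ÷ 44.009 g/mol = 0.21555 mol
mol H = 2 × 3.883 g H₂O ÷ 18.015 g/mol = 0.43109 mol
mass O = 4.173 − (2.5889 + 0.43453) = 1.1495 g → mol O = 1.1495 ÷ 15.999 = 0.071850 mol
mass % O = 1.1495 g ÷ 4.173 g × 100%

27.55%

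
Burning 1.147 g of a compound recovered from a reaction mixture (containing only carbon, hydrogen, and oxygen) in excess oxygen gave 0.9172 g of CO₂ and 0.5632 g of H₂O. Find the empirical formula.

C2H6O5

mol C = 0.9172 g CO₂ ÷ 44.009 g/mol = 0.020841 mol
mol H = 2 × 0.5632 g H₂O ÷ 18.015 g/mol = 0.062526 mol
mass O = 1.147 − (0.25032 + 0.063026) = 0.83365 g → mol O = 0.83365 ÷ 15.999 = 0.052106 mol
Divide by the smallest (0.020841 mol): C 1.000, H 3.000, O 2.500
Multiplying each by 2 gives whole numbers: C 2.00, H 6.00, O 5.00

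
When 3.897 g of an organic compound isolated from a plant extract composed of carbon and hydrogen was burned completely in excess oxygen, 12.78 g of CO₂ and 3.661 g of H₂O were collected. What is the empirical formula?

C5H7

mol C = 12.78 g CO₂ ÷ 44.009 g/mol = 0.29040 mol
mol H = 2 × 3.661 g H₂O ÷ 18.015 g/mol = 0.40644 mol
Divide by the smallest (0.29040 mol): C 1.000, H 1.400
Multiplying each by 5 gives whole numbers: C 5.00, H 7.00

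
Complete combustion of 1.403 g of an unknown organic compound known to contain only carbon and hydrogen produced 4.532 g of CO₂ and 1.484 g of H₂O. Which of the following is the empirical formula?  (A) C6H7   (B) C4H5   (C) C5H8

(C) C5H8

mol C = 4.532 g CO₂ ÷ 44.009 g/mol = 0.10298 mol
mol H = 2 × 1.484 g H₂O ÷ 18.015 g/mol = 0.16475 mol
Divide by the smallest (0.10298 mol): C 1.000, H 1.600
Multiplying each by 5 gives whole numbers: C 5.00, H 8.00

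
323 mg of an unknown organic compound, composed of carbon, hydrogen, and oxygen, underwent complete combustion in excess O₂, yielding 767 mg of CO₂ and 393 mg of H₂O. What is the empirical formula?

mol C = 0.767 g CO₂ ÷ 44.009 g/mol = 0.01743 mol
mol H = 2 × 0.393 g H₂O ÷ 18.015 g/mol = 0.04363 mol
mass O = 0.323 − (0.2093 + 0.04398) = 0.06969 g → mol O = 0.06969 ÷ 15.999 = 0.004356 mol
Divide by the smallest (0.004356 mol): C 4.001, H 10.016, O 1.000

C4H10O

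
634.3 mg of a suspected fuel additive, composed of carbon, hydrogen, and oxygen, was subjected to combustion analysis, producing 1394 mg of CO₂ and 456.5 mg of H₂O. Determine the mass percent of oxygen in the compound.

31.97%

mol C = 1.394 g CO₂ ÷ 44.009 g/mol = 0.031675 mol
mol H = 2 × 0.4565 g H₂O ÷ 18.015 g/mol = 0.050680 mol
mass O = 0.6343 − (0.38045 + 0.051085) = 0.20276 g → mol O = 0.20276 ÷ 15.999 = 0.012673 mol
mass % O = 0.20276 g ÷ 0.6343 g × 100%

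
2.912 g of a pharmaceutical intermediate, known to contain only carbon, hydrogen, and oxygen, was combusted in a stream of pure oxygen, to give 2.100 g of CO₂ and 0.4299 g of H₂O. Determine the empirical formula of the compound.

CHO3

mol C = 2.100 g CO₂ ÷ 44.009 g/mol = 0.047718 mol
mol H = 2 × 0.4299 g H₂O ÷ 18.015 g/mol = 0.047727 mol
mass O = 2.912 − (0.57314 + 0.048109) = 2.2908 g → mol O = 2.2908 ÷ 15.999 = 0.14318 mol
Divide by the smallest (0.047718 mol): C 1.000, H 1.000, O 3.001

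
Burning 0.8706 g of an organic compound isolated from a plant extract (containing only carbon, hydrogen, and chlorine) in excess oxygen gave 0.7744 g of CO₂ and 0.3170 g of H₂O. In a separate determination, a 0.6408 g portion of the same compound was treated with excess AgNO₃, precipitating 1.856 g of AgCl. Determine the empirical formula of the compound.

mol C = 0.7744 g CO₂ ÷ 44.009 g/mol = 0.017596 mol
mol H = 2 × 0.3170 g H₂O ÷ 18.015 g/mol = 0.035193 mol
From the AgCl data: mol Cl per gram of compound = (1.856 ÷ 143.318) ÷ 0.6408 = 0.020209 mol/g, so in the 0.8706 g combustion sample mol Cl = 0.017594 mol
Divide by the smallest (0.017594 mol): C 1.000, H 2.000, Cl 1.000

CH2Cl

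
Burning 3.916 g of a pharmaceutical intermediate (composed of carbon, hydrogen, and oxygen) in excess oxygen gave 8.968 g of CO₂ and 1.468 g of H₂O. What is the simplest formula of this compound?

mol C = 8.968 g CO₂ ÷ 44.009 g/mol = 0.20378 mol
mol H = 2 × 1.468 g H₂O ÷ 18.015 g/mol = 0.16298 mol
mass O = 3.916 − (2.4476 + 0.16428) = 1.3042 g → mol O = 1.3042 ÷ 15.999 = 0.081515 mol
Divide by the smallest (0.081515 mol): C 2.500, H 1.999, O 1.000
Multiplying each by 2 gives whole numbers: C 5.00, H 4.00, O 2.00

C5H4O2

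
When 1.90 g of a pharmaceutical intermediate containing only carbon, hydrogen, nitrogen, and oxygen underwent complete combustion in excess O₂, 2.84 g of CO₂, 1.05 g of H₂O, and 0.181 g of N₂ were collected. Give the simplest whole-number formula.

C5H9NO4

mol C = 2.84 g CO₂ ÷ 44.009 g/mol = 0.06453 mol
mol H = 2 × 1.05 g H₂O ÷ 18.015 g/mol = 0.1166 mol
mol N = 2 × 0.181 g N₂ ÷ 28.014 g/mol = 0.01292 mol
mass O = 1.90 − (0.7751 + 0.1175 + 0.1810) = 0.8264 g → mol O = 0.8264 ÷ 15.999 = 0.05165 mol
Divide by the smallest (0.01292 mol): C 4.994, H 9.021, N 1.000, O 3.997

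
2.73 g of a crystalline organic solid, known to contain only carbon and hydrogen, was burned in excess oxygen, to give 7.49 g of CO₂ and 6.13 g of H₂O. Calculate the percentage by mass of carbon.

74.9%

mol C = 7.49 g CO₂ ÷ 44.009 g/mol = 0.1702 mol
mol H = 2 × 6.13 g H₂O ÷ 18.015 g/mol = 0.6805 mol
mass % C = 2.044 g ÷ 2.73 g × 100%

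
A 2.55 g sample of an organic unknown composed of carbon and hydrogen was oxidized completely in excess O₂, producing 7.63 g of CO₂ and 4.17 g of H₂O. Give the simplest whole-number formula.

mol C = 7.63 g CO₂ ÷ 44.009 g/mol = 0.1734 mol
mol H = 2 × 4.17 g H₂O ÷ 18.015 g/mol = 0.4629 mol
Divide by the smallest (0.1734 mol): C 1.000, H 2.670
Multiplying each by 3 gives whole numbers: C 3.00, H 8.01

C3H8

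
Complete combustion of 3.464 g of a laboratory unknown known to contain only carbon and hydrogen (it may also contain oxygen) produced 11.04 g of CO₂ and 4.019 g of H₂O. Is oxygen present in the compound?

mol C = 11.04 g CO₂ ÷ 44.009 g/mol = 0.25086 mol
mol H = 2 × 4.019 g H₂O ÷ 18.015 g/mol = 0.44618 mol
C and H together account for 3.4628 g — essentially the entire 3.464 g sample — so the compound contains no oxygen.

no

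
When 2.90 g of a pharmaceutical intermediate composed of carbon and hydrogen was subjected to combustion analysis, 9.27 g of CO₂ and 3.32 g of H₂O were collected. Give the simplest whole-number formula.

mol C = 9.27 g CO₂ ÷ 44.009 g/mol = 0.2106 mol
mol H = 2 × 3.32 g H₂O ÷ 18.015 g/mol = 0.3686 mol
Divide by the smallest (0.2106 mol): C 1.000, H 1.750
Multiplying each by 4 gives whole numbers: C 4.00, H 7.00

C4H7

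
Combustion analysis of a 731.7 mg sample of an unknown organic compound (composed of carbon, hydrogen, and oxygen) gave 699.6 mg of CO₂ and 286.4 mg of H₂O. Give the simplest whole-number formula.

mol C = 0.6996 g CO₂ ÷ 44.009 g/mol = 0.015897 mol
mol H = 2 × 0.2864 g H₂O ÷ 18.015 g/mol = 0.031796 mol
mass O = 0.7317 − (0.19094 + 0.032050) = 0.50871 g → mol O = 0.50871 ÷ 15.999 = 0.031797 mol
Divide by the smallest (0.015897 mol): C 1.000, H 2.000, O 2.000

CH2O2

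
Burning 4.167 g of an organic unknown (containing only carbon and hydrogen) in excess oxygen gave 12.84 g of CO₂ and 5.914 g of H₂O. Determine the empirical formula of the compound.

C4H9

mol C = 12.84 g CO₂ ÷ 44.009 g/mol = 0.29176 mol
mol H = 2 × 5.914 g H₂O ÷ 18.015 g/mol = 0.65656 mol
Divide by the smallest (0.29176 mol): C 1.000, H 2.250
Multiplying each by 4 gives whole numbers: C 4.00, H 9.00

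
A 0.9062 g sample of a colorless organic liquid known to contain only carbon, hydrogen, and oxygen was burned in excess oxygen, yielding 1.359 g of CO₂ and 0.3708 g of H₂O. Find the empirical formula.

mol C = 1.359 g CO₂ ÷ 44.009 g/mol = 0.030880 mol
mol H = 2 × 0.3708 g H₂O ÷ 18.015 g/mol = 0.041166 mol
mass O = 0.9062 − (0.37090 + 0.041495) = 0.49380 g → mol O = 0.49380 ÷ 15.999 = 0.030865 mol
Divide by the smallest (0.030865 mol): C 1.000, H 1.334, O 1.000
Multiplying each by 3 gives whole numbers: C 3.00, H 4.00, O 3.00

C3H4O3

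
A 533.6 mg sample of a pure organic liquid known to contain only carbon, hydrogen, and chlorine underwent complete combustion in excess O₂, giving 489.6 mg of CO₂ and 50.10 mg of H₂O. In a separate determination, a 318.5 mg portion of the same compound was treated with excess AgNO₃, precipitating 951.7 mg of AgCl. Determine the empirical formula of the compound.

mol C = 0.4896 g CO₂ ÷ 44.009 g/mol = 0.011125 mol
mol H = 2 × 0.05010 g H₂O ÷ 18.015 g/mol = 0.0055620 mol
From the AgCl data: mol Cl per gram of compound = (0.9517 ÷ 143.318) ÷ 0.3185 = 0.020849 mol/g, so in the 0.5336 g combustion sample mol Cl = 0.011125 mol
Divide by the smallest (0.0055620 mol): C 2.000, H 1.000, Cl 2.000

C2HCl2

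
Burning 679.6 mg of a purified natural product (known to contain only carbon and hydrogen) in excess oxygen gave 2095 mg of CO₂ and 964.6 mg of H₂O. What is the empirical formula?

mol C = 2.095 g CO₂ ÷ 44.009 g/mol = 0.047604 mol
mol H = 2 × 0.9646 g H₂O ÷ 18.015 g/mol = 0.10709 mol
Divide by the smallest (0.047604 mol): C 1.000, H 2.250
Multiplying each by 4 gives whole numbers: C 4.00, H 9.00

C4H9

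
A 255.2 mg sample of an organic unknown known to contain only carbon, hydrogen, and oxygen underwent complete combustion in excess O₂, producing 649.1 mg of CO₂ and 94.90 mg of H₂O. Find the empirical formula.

C7H5O2

mol C = 0.6491 g CO₂ ÷ 44.009 g/mol = 0.014749 mol
mol H = 2 × 0.09490 g H₂O ÷ 18.015 g/mol = 0.010536 mol
mass O = 0.2552 − (0.17715 + 0.010620) = 0.067427 g → mol O = 0.067427 ÷ 15.999 = 0.0042144 mol
Divide by the smallest (0.0042144 mol): C 3.500, H 2.500, O 1.000
Multiplying each by 2 gives whole numbers: C 7.00, H 5.00, O 2.00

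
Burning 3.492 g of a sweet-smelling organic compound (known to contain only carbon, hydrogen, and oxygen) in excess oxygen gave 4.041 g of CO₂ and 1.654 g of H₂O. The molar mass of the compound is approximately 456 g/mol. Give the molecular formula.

C12H24O18

mol C = 4.041 g CO₂ ÷ 44.009 g/mol = 0.091822 mol
mol H = 2 × 1.654 g H₂O ÷ 18.015 g/mol = 0.18362 mol
mass O = 3.492 − (1.1029 + 0.18509) = 2.2040 g → mol O = 2.2040 ÷ 15.999 = 0.13776 mol
Divide by the smallest (0.091822 mol): C 1.000, H 2.000, O 1.500
Multiplying each by 2 gives whole numbers: C 2.00, H 4.00, O 3.00
Empirical formula: C2H4O3
Empirical-formula mass = 76.05 g/mol; 456 ÷ 76.05 ≈ 6, so the molecular formula is C12H24O18.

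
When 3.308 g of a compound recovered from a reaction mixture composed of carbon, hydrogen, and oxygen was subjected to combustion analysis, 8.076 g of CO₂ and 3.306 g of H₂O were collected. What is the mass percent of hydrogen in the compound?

11.18%

mol C = 8.076 g CO₂ ÷ 44.009 g/mol = 0.18351 mol
mol H = 2 × 3.306 g H₂O ÷ 18.015 g/mol = 0.36703 mol
mass O = 3.308 − (2.2041 + 0.36996) = 0.73392 g → mol O = 0.73392 ÷ 15.999 = 0.045873 mol
mass % H = 0.36996 g ÷ 3.308 g × 100%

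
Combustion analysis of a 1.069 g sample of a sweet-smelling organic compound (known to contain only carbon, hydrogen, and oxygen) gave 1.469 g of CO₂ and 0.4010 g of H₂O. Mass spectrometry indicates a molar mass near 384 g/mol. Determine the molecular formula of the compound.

mol C = 1.469 g CO₂ ÷ 44.009 g/mol = 0.033380 mol
mol H = 2 × 0.4010 g H₂O ÷ 18.015 g/mol = 0.044518 mol
mass O = 1.069 − (0.40092 + 0.044875) = 0.62320 g → mol O = 0.62320 ÷ 15.999 = 0.038953 mol
Divide by the smallest (0.033380 mol): C 1.000, H 1.334, O 1.167
Multiplying each by 6 gives whole numbers: C 6.00, H 8.00, O 7.00
Empirical formula: C6H8O7
Empirical-formula mass = 192.12 g/mol; 384 ÷ 192.12 ≈ 2, so the molecular formula is C12H16O14.

C12H16O14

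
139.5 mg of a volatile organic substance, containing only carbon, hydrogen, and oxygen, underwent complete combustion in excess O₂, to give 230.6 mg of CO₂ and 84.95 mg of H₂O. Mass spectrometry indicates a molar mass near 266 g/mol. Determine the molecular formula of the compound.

C10H18O8

mol C = 0.2306 g CO₂ ÷ 44.009 g/mol = 0.0052398 mol
mol H = 2 × 0.08495 g H₂O ÷ 18.015 g/mol = 0.0094310 mol
mass O = 0.1395 − (0.062936 + 0.0095065) = 0.067058 g → mol O = 0.067058 ÷ 15.999 = 0.0041914 mol
Divide by the smallest (0.0041914 mol): C 1.250, H 2.250, O 1.000
Multiplying each by 4 gives whole numbers: C 5.00, H 9.00, O 4.00
Empirical formula: C5H9O4
Empirical-formula mass = 133.12 g/mol; 266 ÷ 133.12 ≈ 2, so the molecular formula is C10H18O8.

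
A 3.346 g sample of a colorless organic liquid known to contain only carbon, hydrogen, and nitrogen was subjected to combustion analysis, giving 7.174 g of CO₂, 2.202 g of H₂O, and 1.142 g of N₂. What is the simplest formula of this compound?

C2H3N

mol C = 7.174 g CO₂ ÷ 44.009 g/mol = 0.16301 mol
mol H = 2 × 2.202 g H₂O ÷ 18.015 g/mol = 0.24446 mol
mol N = 2 × 1.142 g N₂ ÷ 28.014 g/mol = 0.081531 mol
Divide by the smallest (0.081531 mol): C 1.999, H 2.998, N 1.000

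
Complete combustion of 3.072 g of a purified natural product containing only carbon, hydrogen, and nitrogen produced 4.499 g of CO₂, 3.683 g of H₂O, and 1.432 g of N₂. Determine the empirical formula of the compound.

CH4N

mol C = 4.499 g CO₂ ÷ 44.009 g/mol = 0.10223 mol
mol H = 2 × 3.683 g H₂O ÷ 18.015 g/mol = 0.40888 mol
mol N = 2 × 1.432 g N₂ ÷ 28.014 g/mol = 0.10223 mol
Divide by the smallest (0.10223 mol): C 1.000, H 4.000, N 1.000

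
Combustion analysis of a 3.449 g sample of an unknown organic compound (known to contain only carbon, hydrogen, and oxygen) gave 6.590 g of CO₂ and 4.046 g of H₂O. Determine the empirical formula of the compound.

C2H6O

mol C = 6.590 g CO₂ ÷ 44.009 g/mol = 0.14974 mol
mol H = 2 × 4.046 g H₂O ÷ 18.015 g/mol = 0.44918 mol
mass O = 3.449 − (1.7986 + 0.45277) = 1.1977 g → mol O = 1.1977 ÷ 15.999 = 0.074859 mol
Divide by the smallest (0.074859 mol): C 2.000, H 6.000, O 1.000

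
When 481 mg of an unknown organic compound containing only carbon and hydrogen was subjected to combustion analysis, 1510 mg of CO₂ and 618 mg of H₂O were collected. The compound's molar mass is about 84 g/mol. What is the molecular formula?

mol C = 1.51 g CO₂ ÷ 44.009 g/mol = 0.03431 mol
mol H = 2 × 0.618 g H₂O ÷ 18.015 g/mol = 0.06861 mol
Divide by the smallest (0.03431 mol): C 1.000, H 2.000
Empirical formula: CH2
Empirical-formula mass = 14.03 g/mol; 84 ÷ 14.03 ≈ 6, so the molecular formula is C6H12.

C6H12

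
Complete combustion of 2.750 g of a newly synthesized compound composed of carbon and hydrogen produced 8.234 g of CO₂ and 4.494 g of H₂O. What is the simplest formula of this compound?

C3H8

mol C = 8.234 g CO₂ ÷ 44.009 g/mol = 0.18710 mol
mol H = 2 × 4.494 g H₂O ÷ 18.015 g/mol = 0.49892 mol
Divide by the smallest (0.18710 mol): C 1.000, H 2.667
Multiplying each by 3 gives whole numbers: C 3.00, H 8.00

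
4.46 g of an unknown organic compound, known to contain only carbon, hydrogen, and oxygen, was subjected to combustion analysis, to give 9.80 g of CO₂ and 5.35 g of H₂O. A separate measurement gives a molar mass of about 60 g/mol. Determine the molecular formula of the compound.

mol C = 9.80 g CO₂ ÷ 44.009 g/mol = 0.2227 mol
mol H = 2 × 5.35 g H₂O ÷ 18.015 g/mol = 0.5939 mol
mass O = 4.46 − (2.675 + 0.5987) = 1.187 g → mol O = 1.187 ÷ 15.999 = 0.07417 mol
Divide by the smallest (0.07417 mol): C 3.002, H 8.008, O 1.000
Empirical formula: C3H8O
Empirical-formula mass = 60.10 g/mol; 60 ÷ 60.10 ≈ 1, so the molecular formula is C3H8O.

C3H8O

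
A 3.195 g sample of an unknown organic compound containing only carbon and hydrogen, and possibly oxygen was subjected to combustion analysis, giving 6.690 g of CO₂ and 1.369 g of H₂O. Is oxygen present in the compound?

yes

mol C = 6.690 g CO₂ ÷ 44.009 g/mol = 0.15201 mol
mol H = 2 × 1.369 g H₂O ÷ 18.015 g/mol = 0.15198 mol
C and H account for only 1.9790 g of the 3.195 g sample; the remaining 1.2160 g must be oxygen.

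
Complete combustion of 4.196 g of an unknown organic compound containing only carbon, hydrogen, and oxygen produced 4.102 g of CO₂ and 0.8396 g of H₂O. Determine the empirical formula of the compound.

CHO2

mol C = 4.102 g CO₂ ÷ 44.009 g/mol = 0.093208 mol
mol H = 2 × 0.8396 g H₂O ÷ 18.015 g/mol = 0.093211 mol
mass O = 4.196 − (1.1195 + 0.093957) = 2.9825 g → mol O = 2.9825 ÷ 15.999 = 0.18642 mol
Divide by the smallest (0.093208 mol): C 1.000, H 1.000, O 2.000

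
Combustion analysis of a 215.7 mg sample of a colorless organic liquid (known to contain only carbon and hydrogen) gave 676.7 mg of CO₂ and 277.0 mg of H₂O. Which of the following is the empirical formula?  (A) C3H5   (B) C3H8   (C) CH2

mol C = 0.6767 g CO₂ ÷ 44.009 g/mol = 0.015376 mol
mol H = 2 × 0.2770 g H₂O ÷ 18.015 g/mol = 0.030752 mol
Divide by the smallest (0.015376 mol): C 1.000, H 2.000

(C) CH2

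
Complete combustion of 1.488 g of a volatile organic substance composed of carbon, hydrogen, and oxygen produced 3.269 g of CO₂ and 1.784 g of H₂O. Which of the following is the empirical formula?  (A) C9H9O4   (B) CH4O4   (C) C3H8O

(C) C3H8O

mol C = 3.269 g CO₂ ÷ 44.009 g/mol = 0.074280 mol
mol H = 2 × 1.784 g H₂O ÷ 18.015 g/mol = 0.19806 mol
mass O = 1.488 − (0.89218 + 0.19964) = 0.39618 g → mol O = 0.39618 ÷ 15.999 = 0.024763 mol
Divide by the smallest (0.024763 mol): C 3.000, H 7.998, O 1.000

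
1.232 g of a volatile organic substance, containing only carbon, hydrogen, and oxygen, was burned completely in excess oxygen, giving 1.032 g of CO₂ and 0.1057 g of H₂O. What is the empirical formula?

mol C = 1.032 g CO₂ ÷ 44.009 g/mol = 0.023450 mol
mol H = 2 × 0.1057 g H₂O ÷ 18.015 g/mol = 0.011735 mol
mass O = 1.232 − (0.28165 + 0.011829) = 0.93852 g → mol O = 0.93852 ÷ 15.999 = 0.058661 mol
Divide by the smallest (0.011735 mol): C 1.998, H 1.000, O 4.999

C2HO5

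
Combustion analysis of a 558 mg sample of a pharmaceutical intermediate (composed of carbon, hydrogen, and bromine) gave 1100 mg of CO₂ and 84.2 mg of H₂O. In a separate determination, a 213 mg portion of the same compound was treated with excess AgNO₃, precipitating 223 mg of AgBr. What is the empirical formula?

mol C = 1.10 g CO₂ ÷ 44.009 g/mol = 0.02499 mol
mol H = 2 × 0.0842 g H₂O ÷ 18.015 g/mol = 0.009348 mol
From the AgBr data: mol Br per gram of compound = (0.223 ÷ 187.772) ÷ 0.213 = 0.005576 mol/g, so in the 0.558 g combustion sample mol Br = 0.003111 mol
Divide by the smallest (0.003111 mol): C 8.034, H 3.005, Br 1.000

C8H3Br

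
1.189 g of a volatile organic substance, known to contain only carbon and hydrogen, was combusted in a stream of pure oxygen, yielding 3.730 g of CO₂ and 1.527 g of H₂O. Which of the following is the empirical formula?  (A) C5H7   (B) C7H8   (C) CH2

(C) CH2

mol C = 3.730 g CO₂ ÷ 44.009 g/mol = 0.084755 mol
mol H = 2 × 1.527 g H₂O ÷ 18.015 g/mol = 0.16953 mol
Divide by the smallest (0.084755 mol): C 1.000, H 2.000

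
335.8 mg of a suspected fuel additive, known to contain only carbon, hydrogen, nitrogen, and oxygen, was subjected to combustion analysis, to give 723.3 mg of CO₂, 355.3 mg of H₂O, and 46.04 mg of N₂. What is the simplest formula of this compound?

C5H12NO

mol C = 0.7233 g CO₂ ÷ 44.009 g/mol = 0.016435 mol
mol H = 2 × 0.3553 g H₂O ÷ 18.015 g/mol = 0.039445 mol
mol N = 2 × 0.04604 g N₂ ÷ 28.014 g/mol = 0.0032869 mol
mass O = 0.3358 − (0.19740 + 0.039760 + 0.046040) = 0.052595 g → mol O = 0.052595 ÷ 15.999 = 0.0032874 mol
Divide by the smallest (0.0032869 mol): C 5.000, H 12.001, N 1.000, O 1.000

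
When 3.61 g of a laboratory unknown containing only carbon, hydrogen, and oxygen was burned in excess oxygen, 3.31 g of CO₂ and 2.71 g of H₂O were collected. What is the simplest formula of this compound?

CH4O2

mol C = 3.31 g CO₂ ÷ 44.009 g/mol = 0.07521 mol
mol H = 2 × 2.71 g H₂O ÷ 18.015 g/mol = 0.3009 mol
mass O = 3.61 − (0.9034 + 0.3033) = 2.403 g → mol O = 2.403 ÷ 15.999 = 0.1502 mol
Divide by the smallest (0.07521 mol): C 1.000, H 4.000, O 1.997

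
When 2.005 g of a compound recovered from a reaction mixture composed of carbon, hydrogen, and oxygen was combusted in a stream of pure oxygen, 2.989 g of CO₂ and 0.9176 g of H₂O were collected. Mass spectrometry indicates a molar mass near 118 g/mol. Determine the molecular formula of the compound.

mol C = 2.989 g CO₂ ÷ 44.009 g/mol = 0.067918 mol
mol H = 2 × 0.9176 g H₂O ÷ 18.015 g/mol = 0.10187 mol
mass O = 2.005 − (0.81576 + 0.10269) = 1.0866 g → mol O = 1.0866 ÷ 15.999 = 0.067914 mol
Divide by the smallest (0.067914 mol): C 1.000, H 1.500, O 1.000
Multiplying each by 2 gives whole numbers: C 2.00, H 3.00, O 2.00
Empirical formula: C2H3O2
Empirical-formula mass = 59.04 g/mol; 118 ÷ 59.04 ≈ 2, so the molecular formula is C4H6O4.

C4H6O4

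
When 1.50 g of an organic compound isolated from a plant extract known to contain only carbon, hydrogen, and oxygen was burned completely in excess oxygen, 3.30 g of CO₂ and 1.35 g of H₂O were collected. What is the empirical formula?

C8H16O3

mol C = 3.30 g CO₂ ÷ 44.009 g/mol = 0.07498 mol
mol H = 2 × 1.35 g H₂O ÷ 18.015 g/mol = 0.1499 mol
mass O = 1.50 − (0.9006 + 0.1511) = 0.4483 g → mol O = 0.4483 ÷ 15.999 = 0.02802 mol
Divide by the smallest (0.02802 mol): C 2.676, H 5.349, O 1.000
Multiplying each by 3 gives whole numbers: C 8.03, H 16.05, O 3.00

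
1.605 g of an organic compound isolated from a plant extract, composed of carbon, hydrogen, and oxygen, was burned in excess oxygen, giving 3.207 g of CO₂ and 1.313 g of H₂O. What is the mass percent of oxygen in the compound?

mol C = 3.207 g CO₂ ÷ 44.009 g/mol = 0.072871 mol
mol H = 2 × 1.313 g H₂O ÷ 18.015 g/mol = 0.14577 mol
mass O = 1.605 − (0.87526 + 0.14693) = 0.58281 g → mol O = 0.58281 ÷ 15.999 = 0.036428 mol
mass % O = 0.58281 g ÷ 1.605 g × 100%

36.31%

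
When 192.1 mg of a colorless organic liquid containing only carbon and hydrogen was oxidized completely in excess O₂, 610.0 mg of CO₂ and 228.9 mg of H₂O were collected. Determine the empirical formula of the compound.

mol C = 0.6100 g CO₂ ÷ 44.009 g/mol = 0.013861 mol
mol H = 2 × 0.2289 g H₂O ÷ 18.015 g/mol = 0.025412 mol
Divide by the smallest (0.013861 mol): C 1.000, H 1.833
Multiplying each by 6 gives whole numbers: C 6.00, H 11.00

C6H11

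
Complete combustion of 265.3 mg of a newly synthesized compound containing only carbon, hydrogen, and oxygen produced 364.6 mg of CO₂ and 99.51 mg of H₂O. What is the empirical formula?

C6H8O7

mol C = 0.3646 g CO₂ ÷ 44.009 g/mol = 0.0082847 mol
mol H = 2 × 0.09951 g H₂O ÷ 18.015 g/mol = 0.011047 mol
mass O = 0.2653 − (0.099507 + 0.011136) = 0.15466 g → mol O = 0.15466 ÷ 15.999 = 0.0096667 mol
Divide by the smallest (0.0082847 mol): C 1.000, H 1.333, O 1.167
Multiplying each by 6 gives whole numbers: C 6.00, H 8.00, O 7.00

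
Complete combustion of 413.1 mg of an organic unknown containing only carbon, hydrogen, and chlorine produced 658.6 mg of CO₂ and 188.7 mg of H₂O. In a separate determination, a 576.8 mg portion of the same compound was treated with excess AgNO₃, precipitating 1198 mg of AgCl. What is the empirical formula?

mol C = 0.6586 g CO₂ ÷ 44.009 g/mol = 0.014965 mol
mol H = 2 × 0.1887 g H₂O ÷ 18.015 g/mol = 0.020949 mol
From the AgCl data: mol Cl per gram of compound = (1.198 ÷ 143.318) ÷ 0.5768 = 0.014492 mol/g, so in the 0.4131 g combustion sample mol Cl = 0.0059867 mol
Divide by the smallest (0.0059867 mol): C 2.500, H 3.499, Cl 1.000
Multiplying each by 2 gives whole numbers: C 5.00, H 7.00, Cl 2.00

C5H7Cl2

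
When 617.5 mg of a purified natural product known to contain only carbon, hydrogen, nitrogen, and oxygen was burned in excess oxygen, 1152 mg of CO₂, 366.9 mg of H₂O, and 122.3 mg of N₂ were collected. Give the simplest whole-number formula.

mol C = 1.152 g CO₂ ÷ 44.009 g/mol = 0.026176 mol
mol H = 2 × 0.3669 g H₂O ÷ 18.015 g/mol = 0.040733 mol
mol N = 2 × 0.1223 g N₂ ÷ 28.014 g/mol = 0.0087313 mol
mass O = 0.6175 − (0.31441 + 0.041059 + 0.12230) = 0.13974 g → mol O = 0.13974 ÷ 15.999 = 0.0087340 mol
Divide by the smallest (0.0087313 mol): C 2.998, H 4.665, N 1.000, O 1.000
Multiplying each by 3 gives whole numbers: C 8.99, H 14.00, N 3.00, O 3.00

C9H14N3O3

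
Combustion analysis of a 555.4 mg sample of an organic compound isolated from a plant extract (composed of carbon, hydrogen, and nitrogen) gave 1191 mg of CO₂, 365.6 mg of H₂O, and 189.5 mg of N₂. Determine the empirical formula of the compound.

C2H3N

mol C = 1.191 g CO₂ ÷ 44.009 g/mol = 0.027063 mol
mol H = 2 × 0.3656 g H₂O ÷ 18.015 g/mol = 0.040588 mol
mol N = 2 × 0.1895 g N₂ ÷ 28.014 g/mol = 0.013529 mol
Divide by the smallest (0.013529 mol): C 2.000, H 3.000, N 1.000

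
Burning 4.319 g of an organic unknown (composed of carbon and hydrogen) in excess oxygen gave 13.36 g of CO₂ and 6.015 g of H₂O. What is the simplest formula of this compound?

C5H11

mol C = 13.36 g CO₂ ÷ 44.009 g/mol = 0.30357 mol
mol H = 2 × 6.015 g H₂O ÷ 18.015 g/mol = 0.66778 mol
Divide by the smallest (0.30357 mol): C 1.000, H 2.200
Multiplying each by 5 gives whole numbers: C 5.00, H 11.00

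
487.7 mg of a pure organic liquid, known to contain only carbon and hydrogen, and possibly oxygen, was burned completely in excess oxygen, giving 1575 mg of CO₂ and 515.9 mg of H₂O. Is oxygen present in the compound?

mol C = 1.575 g CO₂ ÷ 44.009 g/mol = 0.035788 mol
mol H = 2 × 0.5159 g H₂O ÷ 18.015 g/mol = 0.057274 mol
C and H together account for 0.48758 g — essentially the entire 0.4877 g sample — so the compound contains no oxygen.

no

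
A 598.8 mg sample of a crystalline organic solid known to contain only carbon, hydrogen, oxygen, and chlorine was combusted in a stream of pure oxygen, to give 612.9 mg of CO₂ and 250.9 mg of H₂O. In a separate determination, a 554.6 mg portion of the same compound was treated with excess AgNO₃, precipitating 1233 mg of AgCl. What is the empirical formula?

mol C = 0.6129 g CO₂ ÷ 44.009 g/mol = 0.013927 mol
mol H = 2 × 0.2509 g H₂O ÷ 18.015 g/mol = 0.027855 mol
From the AgCl data: mol Cl per gram of compound = (1.233 ÷ 143.318) ÷ 0.5546 = 0.015513 mol/g, so in the 0.5988 g combustion sample mol Cl = 0.0092889 mol
mass O = 0.5988 − (0.16727 + 0.028077 + 0.32929) = 0.074158 g → mol O = 0.074158 ÷ 15.999 = 0.0046351 mol
Divide by the smallest (0.0046351 mol): C 3.005, H 6.009, Cl 2.004, O 1.000

C3H6Cl2O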